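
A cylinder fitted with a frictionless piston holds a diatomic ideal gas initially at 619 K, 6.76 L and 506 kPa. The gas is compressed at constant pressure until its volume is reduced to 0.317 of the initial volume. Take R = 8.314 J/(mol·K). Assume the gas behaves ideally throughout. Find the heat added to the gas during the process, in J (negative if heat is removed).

-8180 J

n = P₁V₁/(RT₁) = 506×6.76/(8.314×619) = 0.665 mol.
Isobaric: P stays 506 kPa; V/T = const ⇒ T₂ = 196 K, V₂ = 2.14 L.
W = PΔV = 506×(2.14−6.76) kPa·L = -2340 J.
ΔU = nCvΔT = 0.665×20.8×(196−619) = -5840 J.
Q = ΔU + W = nCpΔT = -8180 J.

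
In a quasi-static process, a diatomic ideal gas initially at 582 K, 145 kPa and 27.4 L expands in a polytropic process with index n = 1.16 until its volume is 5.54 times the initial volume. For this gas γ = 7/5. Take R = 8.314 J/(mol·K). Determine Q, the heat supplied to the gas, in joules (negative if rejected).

3570 J

n = P₁V₁/(RT₁) = 145×27.4/(8.314×582) = 0.821 mol.
Polytropic n=1.16: T₂ = T₁(V₁/V₂)^(n−1) = 582×(0.181)^0.16 = 443 K; P₂ = P₁(V₁/V₂)^n = 19.9 kPa.
W = (P₁V₁−P₂V₂)/(n−1) = (145×27.4−19.9×152)/0.16 = 5950 J.
ΔU = nCvΔT = 0.821×20.8×(443−582) = -2380 J.
Q = ΔU + W = 3570 J.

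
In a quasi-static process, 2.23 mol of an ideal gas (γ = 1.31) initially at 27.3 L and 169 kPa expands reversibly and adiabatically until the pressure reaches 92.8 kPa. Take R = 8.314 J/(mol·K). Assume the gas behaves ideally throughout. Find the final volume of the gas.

T₁ = P₁V₁/(nR) = 169×27.3/(2.23×8.314) = 249 K.
Adiabatic: T₂/T₁ = (P₂/P₁)^((γ−1)/γ) ⇒ T₂ = 249×(0.549)^0.237 = 216 K; V₂ = 43.1 L.

43.1 L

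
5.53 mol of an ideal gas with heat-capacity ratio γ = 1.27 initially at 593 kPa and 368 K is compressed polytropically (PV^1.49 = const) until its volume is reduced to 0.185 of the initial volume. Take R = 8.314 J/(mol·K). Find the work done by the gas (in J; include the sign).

V₁ = nRT₁/P₁ = 5.53×8.314×368/593 = 28.5 L.
Polytropic n=1.49: T₂ = T₁(V₁/V₂)^(n−1) = 368×(5.41)^0.49 = 841 K; P₂ = P₁(V₁/V₂)^n = 7330 kPa.
W = (P₁V₁−P₂V₂)/(n−1) = (593×28.5−7330×5.28)/0.49 = -44400 J.

-44400 J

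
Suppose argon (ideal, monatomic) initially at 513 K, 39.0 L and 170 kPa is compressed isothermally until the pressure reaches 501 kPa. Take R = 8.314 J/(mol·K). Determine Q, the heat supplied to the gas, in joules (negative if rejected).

-7170 J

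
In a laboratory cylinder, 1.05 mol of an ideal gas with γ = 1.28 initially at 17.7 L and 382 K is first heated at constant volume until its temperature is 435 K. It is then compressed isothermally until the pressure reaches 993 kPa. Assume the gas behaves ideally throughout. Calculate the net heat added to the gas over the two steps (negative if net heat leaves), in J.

-4170 J

P₁ = nRT₁/V₁ = 1.05×8.314×382/17.7 = 188 kPa.
Step 1 — Isochoric: V stays 17.7 L; P/T = const ⇒ T₂ = 435 K, P₂ = 215 kPa.
W = 0 (no volume change).
ΔU = nCvΔT = 1.05×29.7×(435−382) = 1650 J.
Q = ΔU = 1650 J.
State after step 1: P = 215 kPa, V = 17.7 L, T = 435 K.
Step 2 — Isothermal: T stays 435 K; PV = const ⇒ V₂ = 3.82 L, P₂ = 993 kPa.
ΔU = 0 (ideal gas, T constant).
W = nRT ln(V₂/V₁) = 1.05×8.314×435×ln(0.216) = -5820 J.
Q = ΔU + W = -5820 J.
Net over both steps: W = -5820 J, Q = -4170 J, ΔU = 1650 J.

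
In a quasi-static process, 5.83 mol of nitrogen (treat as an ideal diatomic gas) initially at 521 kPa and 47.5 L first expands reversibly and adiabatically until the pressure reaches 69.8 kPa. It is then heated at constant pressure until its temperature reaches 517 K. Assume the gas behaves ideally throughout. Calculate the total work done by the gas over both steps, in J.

38200 J

T₁ = P₁V₁/(nR) = 521×47.5/(5.83×8.314) = 511 K.
Step 1 — Adiabatic: T₂/T₁ = (P₂/P₁)^((γ−1)/γ) ⇒ T₂ = 511×(0.134)^0.286 = 287 K; V₂ = 200 L.
ΔU = nCvΔT = 5.83×20.8×(287−511) = -27000 J.
Q = 0 for an adiabatic process, so W = −ΔU = 27000 J.
State after step 1: P = 69.8 kPa, V = 200 L, T = 287 K.
Step 2 — Isobaric: P stays 69.8 kPa; V/T = const ⇒ T₂ = 517 K, V₂ = 359 L.
W = PΔV = 69.8×(359−200) kPa·L = 11100 J.
ΔU = nCvΔT = 5.83×20.8×(517−287) = 27800 J.
Q = ΔU + W = nCpΔT = 38900 J.
Net over both steps: W = 38200 J, Q = 38900 J, ΔU = 780 J.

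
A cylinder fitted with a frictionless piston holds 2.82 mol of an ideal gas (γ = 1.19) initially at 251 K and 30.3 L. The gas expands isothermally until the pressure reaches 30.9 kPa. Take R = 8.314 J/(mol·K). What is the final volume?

190 L

P₁ = nRT₁/V₁ = 2.82×8.314×251/30.3 = 194 kPa.
Isothermal: T stays 251 K; PV = const ⇒ V₂ = 190 L, P₂ = 30.9 kPa.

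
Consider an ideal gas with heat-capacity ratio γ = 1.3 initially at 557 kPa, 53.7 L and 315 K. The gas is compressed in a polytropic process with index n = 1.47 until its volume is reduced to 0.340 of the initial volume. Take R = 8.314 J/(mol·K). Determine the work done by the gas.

-42000 J

n = P₁V₁/(RT₁) = 557×53.7/(8.314×315) = 11.4 mol.
Polytropic n=1.47: T₂ = T₁(V₁/V₂)^(n−1) = 315×(2.94)^0.47 = 523 K; P₂ = P₁(V₁/V₂)^n = 2720 kPa.
W = (P₁V₁−P₂V₂)/(n−1) = (557×53.7−2720×18.3)/0.47 = -42000 J.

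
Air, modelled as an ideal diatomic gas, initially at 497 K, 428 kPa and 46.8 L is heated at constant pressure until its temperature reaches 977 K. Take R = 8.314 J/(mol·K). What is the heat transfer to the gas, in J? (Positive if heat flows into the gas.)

67700 J

n = P₁V₁/(RT₁) = 428×46.8/(8.314×497) = 4.85 mol.
Isobaric: P stays 428 kPa; V/T = const ⇒ T₂ = 977 K, V₂ = 92.0 L.
W = PΔV = 428×(92.0−46.8) kPa·L = 19300 J.
ΔU = nCvΔT = 4.85×20.8×(977−497) = 48400 J.
Q = ΔU + W = nCpΔT = 67700 J.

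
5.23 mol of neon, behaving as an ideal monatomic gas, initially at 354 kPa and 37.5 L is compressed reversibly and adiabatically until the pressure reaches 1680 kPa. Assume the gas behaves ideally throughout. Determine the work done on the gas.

T₁ = P₁V₁/(nR) = 354×37.5/(5.23×8.314) = 305 K.
Adiabatic: T₂/T₁ = (P₂/P₁)^((γ−1)/γ) ⇒ T₂ = 305×(4.75)^0.400 = 569 K; V₂ = 14.7 L.
ΔU = nCvΔT = 5.23×12.5×(569−305) = 17200 J.
Q = 0 for an adiabatic process, so W = −ΔU = -17200 J.
Work done on the gas = −W_by = 17200 J.

17200 J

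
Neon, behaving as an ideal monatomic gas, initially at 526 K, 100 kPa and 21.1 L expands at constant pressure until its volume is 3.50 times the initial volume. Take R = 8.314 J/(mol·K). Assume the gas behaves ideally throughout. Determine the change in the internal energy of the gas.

7910 J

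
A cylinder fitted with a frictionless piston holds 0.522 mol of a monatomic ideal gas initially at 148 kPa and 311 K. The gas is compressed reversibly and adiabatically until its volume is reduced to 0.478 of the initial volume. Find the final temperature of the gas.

V₁ = nRT₁/P₁ = 0.522×8.314×311/148 = 9.12 L.
Adiabatic: TV^(γ−1) = const ⇒ T₂ = 311×(2.09)^0.667 = 509 K; PV^γ = const ⇒ P₂ = 506 kPa.

509 K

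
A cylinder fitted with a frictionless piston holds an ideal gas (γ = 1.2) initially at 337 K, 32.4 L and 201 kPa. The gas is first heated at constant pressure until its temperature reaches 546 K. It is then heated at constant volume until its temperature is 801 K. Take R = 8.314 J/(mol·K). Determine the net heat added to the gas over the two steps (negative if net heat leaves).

48900 J

n = P₁V₁/(RT₁) = 201×32.4/(8.314×337) = 2.32 mol.
Step 1 — Isobaric: P stays 201 kPa; V/T = const ⇒ T₂ = 546 K, V₂ = 52.5 L.
W = PΔV = 201×(52.5−32.4) kPa·L = 4040 J.
ΔU = nCvΔT = 2.32×41.6×(546−337) = 20200 J.
Q = ΔU + W = nCpΔT = 24200 J.
State after step 1: P = 201 kPa, V = 52.5 L, T = 546 K.
Step 2 — Isochoric: V stays 52.5 L; P/T = const ⇒ T₂ = 801 K, P₂ = 295 kPa.
W = 0 (no volume change).
ΔU = nCvΔT = 2.32×41.6×(801−546) = 24600 J.
Q = ΔU = 24600 J.
Net over both steps: W = 4040 J, Q = 48900 J, ΔU = 44800 J.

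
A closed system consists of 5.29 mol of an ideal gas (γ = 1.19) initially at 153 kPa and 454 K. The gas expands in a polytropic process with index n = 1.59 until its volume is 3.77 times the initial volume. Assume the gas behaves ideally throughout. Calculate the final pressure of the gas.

18.5 kPa

V₁ = nRT₁/P₁ = 5.29×8.314×454/153 = 131 L.
Polytropic n=1.59: T₂ = T₁(V₁/V₂)^(n−1) = 454×(0.265)^0.59 = 207 K; P₂ = P₁(V₁/V₂)^n = 18.5 kPa.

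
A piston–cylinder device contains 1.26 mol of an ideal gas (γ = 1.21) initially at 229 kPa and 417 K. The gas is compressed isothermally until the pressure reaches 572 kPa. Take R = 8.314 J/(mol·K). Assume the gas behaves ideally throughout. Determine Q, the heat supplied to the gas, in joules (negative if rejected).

-4000 J

V₁ = nRT₁/P₁ = 1.26×8.314×417/229 = 19.1 L.
Isothermal: T stays 417 K; PV = const ⇒ V₂ = 7.64 L, P₂ = 572 kPa.
ΔU = 0 (ideal gas, T constant).
W = nRT ln(V₂/V₁) = 1.26×8.314×417×ln(0.400) = -4000 J.
Q = ΔU + W = -4000 J.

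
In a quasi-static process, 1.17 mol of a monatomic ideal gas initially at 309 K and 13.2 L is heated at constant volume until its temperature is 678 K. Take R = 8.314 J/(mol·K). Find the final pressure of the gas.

P₁ = nRT₁/V₁ = 1.17×8.314×309/13.2 = 228 kPa.
Isochoric: V stays 13.2 L; P/T = const ⇒ T₂ = 678 K, P₂ = 500 kPa.

500 kPa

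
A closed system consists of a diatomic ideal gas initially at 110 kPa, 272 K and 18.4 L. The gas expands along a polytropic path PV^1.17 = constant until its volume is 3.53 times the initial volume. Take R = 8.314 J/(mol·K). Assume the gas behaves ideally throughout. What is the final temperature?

220 K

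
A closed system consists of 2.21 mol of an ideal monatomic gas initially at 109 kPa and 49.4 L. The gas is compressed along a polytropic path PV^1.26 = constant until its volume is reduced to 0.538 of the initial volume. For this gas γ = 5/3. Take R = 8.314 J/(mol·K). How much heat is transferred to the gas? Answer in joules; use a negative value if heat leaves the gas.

T₁ = P₁V₁/(nR) = 109×49.4/(2.21×8.314) = 293 K.
Polytropic n=1.26: T₂ = T₁(V₁/V₂)^(n−1) = 293×(1.86)^0.26 = 344 K; P₂ = P₁(V₁/V₂)^n = 238 kPa.
W = (P₁V₁−P₂V₂)/(n−1) = (109×49.4−238×26.6)/0.26 = -3620 J.
ΔU = nCvΔT = 2.21×12.5×(344−293) = 1410 J.
Q = ΔU + W = -2210 J.

-2210 J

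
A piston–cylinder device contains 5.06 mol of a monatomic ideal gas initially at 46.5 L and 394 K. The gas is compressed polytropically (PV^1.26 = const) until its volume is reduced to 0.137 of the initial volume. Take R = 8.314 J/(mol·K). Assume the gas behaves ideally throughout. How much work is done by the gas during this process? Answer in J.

P₁ = nRT₁/V₁ = 5.06×8.314×394/46.5 = 356 kPa.
Polytropic n=1.26: T₂ = T₁(V₁/V₂)^(n−1) = 394×(7.30)^0.26 = 661 K; P₂ = P₁(V₁/V₂)^n = 4360 kPa.
W = (P₁V₁−P₂V₂)/(n−1) = (356×46.5−4360×6.37)/0.26 = -43100 J.

-43100 J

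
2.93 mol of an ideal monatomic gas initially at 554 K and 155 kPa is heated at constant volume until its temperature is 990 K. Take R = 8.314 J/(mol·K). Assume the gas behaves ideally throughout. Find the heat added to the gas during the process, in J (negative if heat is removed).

V₁ = nRT₁/P₁ = 2.93×8.314×554/155 = 87.1 L.
Isochoric: V stays 87.1 L; P/T = const ⇒ T₂ = 990 K, P₂ = 277 kPa.
W = 0 (no volume change).
ΔU = nCvΔT = 2.93×12.5×(990−554) = 15900 J.
Q = ΔU = 15900 J.

15900 J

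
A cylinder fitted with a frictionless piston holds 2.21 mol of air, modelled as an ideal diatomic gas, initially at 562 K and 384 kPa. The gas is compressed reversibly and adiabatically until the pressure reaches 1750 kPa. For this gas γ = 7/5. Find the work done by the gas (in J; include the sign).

-14000 J

V₁ = nRT₁/P₁ = 2.21×8.314×562/384 = 26.9 L.
Adiabatic: T₂/T₁ = (P₂/P₁)^((γ−1)/γ) ⇒ T₂ = 562×(4.56)^0.286 = 867 K; V₂ = 9.10 L.
ΔU = nCvΔT = 2.21×20.8×(867−562) = 14000 J.
Q = 0 for an adiabatic process, so W = −ΔU = -14000 J.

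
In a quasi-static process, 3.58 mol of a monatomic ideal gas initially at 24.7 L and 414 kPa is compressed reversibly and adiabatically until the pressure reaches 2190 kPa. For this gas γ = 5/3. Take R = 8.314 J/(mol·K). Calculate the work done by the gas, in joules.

-14500 J

T₁ = P₁V₁/(nR) = 414×24.7/(3.58×8.314) = 344 K.
Adiabatic: T₂/T₁ = (P₂/P₁)^((γ−1)/γ) ⇒ T₂ = 344×(5.29)^0.400 = 669 K; V₂ = 9.09 L.
ΔU = nCvΔT = 3.58×12.5×(669−344) = 14500 J.
Q = 0 for an adiabatic process, so W = −ΔU = -14500 J.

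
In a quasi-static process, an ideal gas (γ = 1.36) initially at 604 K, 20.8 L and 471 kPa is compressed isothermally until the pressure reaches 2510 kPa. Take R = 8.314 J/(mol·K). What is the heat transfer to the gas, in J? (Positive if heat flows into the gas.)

n = P₁V₁/(RT₁) = 471×20.8/(8.314×604) = 1.95 mol.
Isothermal: T stays 604 K; PV = const ⇒ V₂ = 3.90 L, P₂ = 2510 kPa.
ΔU = 0 (ideal gas, T constant).
W = nRT ln(V₂/V₁) = 1.95×8.314×604×ln(0.188) = -16400 J.
Q = ΔU + W = -16400 J.

-16400 J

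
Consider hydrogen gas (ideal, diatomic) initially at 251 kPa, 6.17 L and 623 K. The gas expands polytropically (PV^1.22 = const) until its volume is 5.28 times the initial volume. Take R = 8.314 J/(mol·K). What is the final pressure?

33.0 kPa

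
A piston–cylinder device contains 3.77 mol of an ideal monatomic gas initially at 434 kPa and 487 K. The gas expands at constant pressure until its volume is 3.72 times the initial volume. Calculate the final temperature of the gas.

V₁ = nRT₁/P₁ = 3.77×8.314×487/434 = 35.2 L.
Isobaric: P stays 434 kPa; V/T = const ⇒ T₂ = 1810 K, V₂ = 131 L.

1810 K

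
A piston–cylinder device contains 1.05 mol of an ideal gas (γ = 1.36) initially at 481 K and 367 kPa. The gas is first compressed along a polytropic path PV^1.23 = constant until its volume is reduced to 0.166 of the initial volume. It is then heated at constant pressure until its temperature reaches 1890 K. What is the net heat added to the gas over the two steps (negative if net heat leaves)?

V₁ = nRT₁/P₁ = 1.05×8.314×481/367 = 11.4 L.
Step 1 — Polytropic n=1.23: T₂ = T₁(V₁/V₂)^(n−1) = 481×(6.02)^0.23 = 727 K; P₂ = P₁(V₁/V₂)^n = 3340 kPa.
W = (P₁V₁−P₂V₂)/(n−1) = (367×11.4−3340×1.90)/0.23 = -9340 J.
ΔU = nCvΔT = 1.05×23.1×(727−481) = 5960 J.
Q = ΔU + W = -3370 J.
State after step 1: P = 3340 kPa, V = 1.90 L, T = 727 K.
Step 2 — Isobaric: P stays 3340 kPa; V/T = const ⇒ T₂ = 1890 K, V₂ = 4.94 L.
W = PΔV = 3340×(4.94−1.90) kPa·L = 10200 J.
ΔU = nCvΔT = 1.05×23.1×(1890−727) = 28200 J.
Q = ΔU + W = nCpΔT = 38400 J.
Net over both steps: W = 817 J, Q = 35000 J, ΔU = 34200 J.

35000 J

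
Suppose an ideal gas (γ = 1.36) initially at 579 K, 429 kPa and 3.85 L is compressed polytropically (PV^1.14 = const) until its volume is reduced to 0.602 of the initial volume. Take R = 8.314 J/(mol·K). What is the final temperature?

622 K

Polytropic n=1.14: T₂ = T₁(V₁/V₂)^(n−1) = 579×(1.66)^0.14 = 622 K; P₂ = P₁(V₁/V₂)^n = 765 kPa.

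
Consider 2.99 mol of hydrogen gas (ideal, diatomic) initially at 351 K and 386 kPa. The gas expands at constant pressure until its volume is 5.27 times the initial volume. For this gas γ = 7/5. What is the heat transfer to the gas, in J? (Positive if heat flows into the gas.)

V₁ = nRT₁/P₁ = 2.99×8.314×351/386 = 22.6 L.
Isobaric: P stays 386 kPa; V/T = const ⇒ T₂ = 1850 K, V₂ = 119 L.
W = PΔV = 386×(119−22.6) kPa·L = 37300 J.
ΔU = nCvΔT = 2.99×20.8×(1850−351) = 93100 J.
Q = ΔU + W = nCpΔT = 130000 J.

130000 J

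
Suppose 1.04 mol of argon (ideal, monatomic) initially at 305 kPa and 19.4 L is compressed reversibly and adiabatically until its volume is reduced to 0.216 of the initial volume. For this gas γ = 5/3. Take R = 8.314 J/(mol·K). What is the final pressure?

T₁ = P₁V₁/(nR) = 305×19.4/(1.04×8.314) = 684 K.
Adiabatic: TV^(γ−1) = const ⇒ T₂ = 684×(4.63)^0.667 = 1900 K; PV^γ = const ⇒ P₂ = 3920 kPa.

3920 kPa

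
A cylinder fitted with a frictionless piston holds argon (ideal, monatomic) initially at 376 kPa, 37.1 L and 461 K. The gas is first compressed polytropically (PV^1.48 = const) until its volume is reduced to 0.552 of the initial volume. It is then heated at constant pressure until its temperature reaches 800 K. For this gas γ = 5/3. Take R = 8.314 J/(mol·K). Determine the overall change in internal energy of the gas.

n = P₁V₁/(RT₁) = 376×37.1/(8.314×461) = 3.64 mol.
Step 1 — Polytropic n=1.48: T₂ = T₁(V₁/V₂)^(n−1) = 461×(1.81)^0.48 = 613 K; P₂ = P₁(V₁/V₂)^n = 906 kPa.
W = (P₁V₁−P₂V₂)/(n−1) = (376×37.1−906×20.5)/0.48 = -9590 J.
ΔU = nCvΔT = 3.64×12.5×(613−461) = 6910 J.
Q = ΔU + W = -2690 J.
State after step 1: P = 906 kPa, V = 20.5 L, T = 613 K.
Step 2 — Isobaric: P stays 906 kPa; V/T = const ⇒ T₂ = 800 K, V₂ = 26.7 L.
W = PΔV = 906×(26.7−20.5) kPa·L = 5650 J.
ΔU = nCvΔT = 3.64×12.5×(800−613) = 8480 J.
Q = ΔU + W = nCpΔT = 14100 J.
Net over both steps: W = -3940 J, Q = 11400 J, ΔU = 15400 J.

15400 J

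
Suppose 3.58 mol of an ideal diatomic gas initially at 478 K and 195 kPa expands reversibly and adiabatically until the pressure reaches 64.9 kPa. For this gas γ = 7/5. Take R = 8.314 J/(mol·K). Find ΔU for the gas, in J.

-9590 J

V₁ = nRT₁/P₁ = 3.58×8.314×478/195 = 73.0 L.
Adiabatic: T₂/T₁ = (P₂/P₁)^((γ−1)/γ) ⇒ T₂ = 478×(0.333)^0.286 = 349 K; V₂ = 160 L.
For an ideal gas ΔU = nCvΔT with Cv = (5/2)R = 20.8 J/(mol·K).
ΔU = 3.58×20.8×(349−478) = -9590 J.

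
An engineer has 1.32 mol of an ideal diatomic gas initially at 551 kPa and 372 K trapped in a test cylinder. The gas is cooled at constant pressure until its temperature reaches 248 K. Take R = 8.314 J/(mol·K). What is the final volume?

V₁ = nRT₁/P₁ = 1.32×8.314×372/551 = 7.41 L.
Isobaric: P stays 551 kPa; V/T = const ⇒ T₂ = 248 K, V₂ = 4.94 L.

4.94 L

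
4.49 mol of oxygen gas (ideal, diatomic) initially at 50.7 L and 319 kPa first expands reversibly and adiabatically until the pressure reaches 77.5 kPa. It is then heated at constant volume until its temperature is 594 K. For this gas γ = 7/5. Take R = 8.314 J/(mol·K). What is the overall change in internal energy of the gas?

T₁ = P₁V₁/(nR) = 319×50.7/(4.49×8.314) = 433 K.
Step 1 — Adiabatic: T₂/T₁ = (P₂/P₁)^((γ−1)/γ) ⇒ T₂ = 433×(0.243)^0.286 = 289 K; V₂ = 139 L.
ΔU = nCvΔT = 4.49×20.8×(289−433) = -13400 J.
Q = 0 for an adiabatic process, so W = −ΔU = 13400 J.
State after step 1: P = 77.5 kPa, V = 139 L, T = 289 K.
Step 2 — Isochoric: V stays 139 L; P/T = const ⇒ T₂ = 594 K, P₂ = 159 kPa.
W = 0 (no volume change).
ΔU = nCvΔT = 4.49×20.8×(594−289) = 28400 J.
Q = ΔU = 28400 J.
Net over both steps: W = 13400 J, Q = 28400 J, ΔU = 15000 J.

15000 J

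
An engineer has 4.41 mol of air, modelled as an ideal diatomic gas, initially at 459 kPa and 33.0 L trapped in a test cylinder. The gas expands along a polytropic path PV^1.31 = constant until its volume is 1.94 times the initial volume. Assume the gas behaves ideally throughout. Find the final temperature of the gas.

336 K

T₁ = P₁V₁/(nR) = 459×33.0/(4.41×8.314) = 413 K.
Polytropic n=1.31: T₂ = T₁(V₁/V₂)^(n−1) = 413×(0.515)^0.31 = 336 K; P₂ = P₁(V₁/V₂)^n = 193 kPa.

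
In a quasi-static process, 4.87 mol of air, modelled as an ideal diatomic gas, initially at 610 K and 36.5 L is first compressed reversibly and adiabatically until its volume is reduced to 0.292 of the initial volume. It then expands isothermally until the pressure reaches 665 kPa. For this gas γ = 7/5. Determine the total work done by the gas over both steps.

P₁ = nRT₁/V₁ = 4.87×8.314×610/36.5 = 677 kPa.
Step 1 — Adiabatic: TV^(γ−1) = const ⇒ T₂ = 610×(3.42)^0.400 = 998 K; PV^γ = const ⇒ P₂ = 3790 kPa.
ΔU = nCvΔT = 4.87×20.8×(998−610) = 39300 J.
Q = 0 for an adiabatic process, so W = −ΔU = -39300 J.
State after step 1: P = 3790 kPa, V = 10.7 L, T = 998 K.
Step 2 — Isothermal: T stays 998 K; PV = const ⇒ V₂ = 60.8 L, P₂ = 665 kPa.
ΔU = 0 (ideal gas, T constant).
W = nRT ln(V₂/V₁) = 4.87×8.314×998×ln(5.70) = 70300 J.
Q = ΔU + W = 70300 J.
Net over both steps: W = 31100 J, Q = 70300 J, ΔU = 39300 J.

31100 J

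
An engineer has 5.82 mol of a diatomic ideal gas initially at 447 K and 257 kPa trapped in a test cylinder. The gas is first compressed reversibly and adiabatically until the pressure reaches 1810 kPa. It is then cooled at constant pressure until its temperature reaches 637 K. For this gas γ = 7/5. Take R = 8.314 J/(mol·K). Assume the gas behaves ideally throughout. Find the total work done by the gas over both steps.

-47300 J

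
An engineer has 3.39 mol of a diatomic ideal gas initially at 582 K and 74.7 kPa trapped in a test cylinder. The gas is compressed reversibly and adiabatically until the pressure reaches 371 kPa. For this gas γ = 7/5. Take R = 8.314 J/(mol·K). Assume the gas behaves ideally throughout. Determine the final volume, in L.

69.9 L

V₁ = nRT₁/P₁ = 3.39×8.314×582/74.7 = 220 L.
Adiabatic: T₂/T₁ = (P₂/P₁)^((γ−1)/γ) ⇒ T₂ = 582×(4.97)^0.286 = 920 K; V₂ = 69.9 L.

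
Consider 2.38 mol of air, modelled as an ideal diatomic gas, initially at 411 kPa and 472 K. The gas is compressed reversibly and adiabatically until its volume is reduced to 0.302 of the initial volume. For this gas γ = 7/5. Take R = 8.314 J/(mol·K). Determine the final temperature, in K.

762 K

V₁ = nRT₁/P₁ = 2.38×8.314×472/411 = 22.7 L.
Adiabatic: TV^(γ−1) = const ⇒ T₂ = 472×(3.31)^0.400 = 762 K; PV^γ = const ⇒ P₂ = 2200 kPa.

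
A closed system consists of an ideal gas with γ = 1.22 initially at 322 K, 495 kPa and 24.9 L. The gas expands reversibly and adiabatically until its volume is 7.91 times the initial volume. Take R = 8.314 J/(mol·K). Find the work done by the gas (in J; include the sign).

20500 J

n = P₁V₁/(RT₁) = 495×24.9/(8.314×322) = 4.60 mol.
Adiabatic: TV^(γ−1) = const ⇒ T₂ = 322×(0.126)^0.220 = 204 K; PV^γ = const ⇒ P₂ = 39.7 kPa.
ΔU = nCvΔT = 4.60×37.8×(204−322) = -20500 J.
Q = 0 for an adiabatic process, so W = −ΔU = 20500 J.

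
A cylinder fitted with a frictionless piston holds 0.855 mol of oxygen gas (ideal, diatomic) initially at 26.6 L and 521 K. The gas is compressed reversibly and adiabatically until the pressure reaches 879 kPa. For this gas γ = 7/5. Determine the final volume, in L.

7.13 L

P₁ = nRT₁/V₁ = 0.855×8.314×521/26.6 = 139 kPa.
Adiabatic: T₂/T₁ = (P₂/P₁)^((γ−1)/γ) ⇒ T₂ = 521×(6.31)^0.286 = 882 K; V₂ = 7.13 L.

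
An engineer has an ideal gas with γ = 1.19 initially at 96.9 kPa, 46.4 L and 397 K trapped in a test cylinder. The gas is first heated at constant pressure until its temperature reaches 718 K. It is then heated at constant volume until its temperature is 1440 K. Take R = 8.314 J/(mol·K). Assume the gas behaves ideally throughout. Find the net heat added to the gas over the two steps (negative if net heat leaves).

n = P₁V₁/(RT₁) = 96.9×46.4/(8.314×397) = 1.36 mol.
Step 1 — Isobaric: P stays 96.9 kPa; V/T = const ⇒ T₂ = 718 K, V₂ = 83.9 L.
W = PΔV = 96.9×(83.9−46.4) kPa·L = 3640 J.
ΔU = nCvΔT = 1.36×43.8×(718−397) = 19100 J.
Q = ΔU + W = nCpΔT = 22800 J.
State after step 1: P = 96.9 kPa, V = 83.9 L, T = 718 K.
Step 2 — Isochoric: V stays 83.9 L; P/T = const ⇒ T₂ = 1440 K, P₂ = 194 kPa.
W = 0 (no volume change).
ΔU = nCvΔT = 1.36×43.8×(1440−718) = 43000 J.
Q = ΔU = 43000 J.
Net over both steps: W = 3640 J, Q = 65800 J, ΔU = 62200 J.

65800 J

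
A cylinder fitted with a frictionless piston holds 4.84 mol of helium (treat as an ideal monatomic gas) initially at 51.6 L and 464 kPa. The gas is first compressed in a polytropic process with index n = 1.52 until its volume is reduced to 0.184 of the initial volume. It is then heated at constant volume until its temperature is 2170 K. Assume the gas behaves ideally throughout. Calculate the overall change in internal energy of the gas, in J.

T₁ = P₁V₁/(nR) = 464×51.6/(4.84×8.314) = 595 K.
Step 1 — Polytropic n=1.52: T₂ = T₁(V₁/V₂)^(n−1) = 595×(5.43)^0.52 = 1430 K; P₂ = P₁(V₁/V₂)^n = 6080 kPa.
W = (P₁V₁−P₂V₂)/(n−1) = (464×51.6−6080×9.49)/0.52 = -65000 J.
ΔU = nCvΔT = 4.84×12.5×(1430−595) = 50700 J.
Q = ΔU + W = -14300 J.
State after step 1: P = 6080 kPa, V = 9.49 L, T = 1430 K.
Step 2 — Isochoric: V stays 9.49 L; P/T = const ⇒ T₂ = 2170 K, P₂ = 9200 kPa.
W = 0 (no volume change).
ΔU = nCvΔT = 4.84×12.5×(2170−1430) = 44400 J.
Q = ΔU = 44400 J.
Net over both steps: W = -65000 J, Q = 30100 J, ΔU = 95100 J.

95100 J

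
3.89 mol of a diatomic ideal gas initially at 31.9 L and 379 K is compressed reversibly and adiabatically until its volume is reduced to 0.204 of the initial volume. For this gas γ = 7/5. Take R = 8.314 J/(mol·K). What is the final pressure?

P₁ = nRT₁/V₁ = 3.89×8.314×379/31.9 = 384 kPa.
Adiabatic: TV^(γ−1) = const ⇒ T₂ = 379×(4.90)^0.400 = 716 K; PV^γ = const ⇒ P₂ = 3560 kPa.

3560 kPa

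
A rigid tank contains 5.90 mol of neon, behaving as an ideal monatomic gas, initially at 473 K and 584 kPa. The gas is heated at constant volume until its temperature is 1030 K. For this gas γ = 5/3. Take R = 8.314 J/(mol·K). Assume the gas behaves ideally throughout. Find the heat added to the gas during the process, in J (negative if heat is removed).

41000 J

V₁ = nRT₁/P₁ = 5.90×8.314×473/584 = 39.7 L.
Isochoric: V stays 39.7 L; P/T = const ⇒ T₂ = 1030 K, P₂ = 1270 kPa.
W = 0 (no volume change).
ΔU = nCvΔT = 5.90×12.5×(1030−473) = 41000 J.
Q = ΔU = 41000 J.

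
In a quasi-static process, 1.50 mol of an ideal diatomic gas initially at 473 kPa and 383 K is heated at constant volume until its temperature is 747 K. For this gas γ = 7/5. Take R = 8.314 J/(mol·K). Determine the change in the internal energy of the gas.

V₁ = nRT₁/P₁ = 1.50×8.314×383/473 = 10.1 L.
Isochoric: V stays 10.1 L; P/T = const ⇒ T₂ = 747 K, P₂ = 923 kPa.
For an ideal gas ΔU = nCvΔT with Cv = (5/2)R = 20.8 J/(mol·K).
ΔU = 1.50×20.8×(747−383) = 11300 J.

11300 J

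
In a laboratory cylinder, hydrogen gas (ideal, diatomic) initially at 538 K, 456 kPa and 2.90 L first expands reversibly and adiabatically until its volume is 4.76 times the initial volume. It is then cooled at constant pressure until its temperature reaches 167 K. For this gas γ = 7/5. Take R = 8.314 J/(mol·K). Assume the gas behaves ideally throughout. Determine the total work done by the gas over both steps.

n = P₁V₁/(RT₁) = 456×2.90/(8.314×538) = 0.296 mol.
Step 1 — Adiabatic: TV^(γ−1) = const ⇒ T₂ = 538×(0.210)^0.400 = 288 K; PV^γ = const ⇒ P₂ = 51.3 kPa.
ΔU = nCvΔT = 0.296×20.8×(288−538) = -1530 J.
Q = 0 for an adiabatic process, so W = −ΔU = 1530 J.
State after step 1: P = 51.3 kPa, V = 13.8 L, T = 288 K.
Step 2 — Isobaric: P stays 51.3 kPa; V/T = const ⇒ T₂ = 167 K, V₂ = 8.00 L.
W = PΔV = 51.3×(8.00−13.8) kPa·L = -298 J.
ΔU = nCvΔT = 0.296×20.8×(167−288) = -745 J.
Q = ΔU + W = nCpΔT = -1040 J.
Net over both steps: W = 1240 J, Q = -1040 J, ΔU = -2280 J.

1240 J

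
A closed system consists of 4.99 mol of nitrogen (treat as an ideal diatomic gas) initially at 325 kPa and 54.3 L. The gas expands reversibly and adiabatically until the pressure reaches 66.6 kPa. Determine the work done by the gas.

T₁ = P₁V₁/(nR) = 325×54.3/(4.99×8.314) = 425 K.
Adiabatic: T₂/T₁ = (P₂/P₁)^((γ−1)/γ) ⇒ T₂ = 425×(0.205)^0.286 = 270 K; V₂ = 168 L.
ΔU = nCvΔT = 4.99×20.8×(270−425) = -16100 J.
Q = 0 for an adiabatic process, so W = −ΔU = 16100 J.

16100 J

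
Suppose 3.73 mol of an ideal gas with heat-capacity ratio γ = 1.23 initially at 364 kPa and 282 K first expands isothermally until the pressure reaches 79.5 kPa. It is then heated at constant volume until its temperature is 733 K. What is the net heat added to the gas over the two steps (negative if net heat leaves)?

74100 J

V₁ = nRT₁/P₁ = 3.73×8.314×282/364 = 24.0 L.
Step 1 — Isothermal: T stays 282 K; PV = const ⇒ V₂ = 110 L, P₂ = 79.5 kPa.
ΔU = 0 (ideal gas, T constant).
W = nRT ln(V₂/V₁) = 3.73×8.314×282×ln(4.58) = 13300 J.
Q = ΔU + W = 13300 J.
State after step 1: P = 79.5 kPa, V = 110 L, T = 282 K.
Step 2 — Isochoric: V stays 110 L; P/T = const ⇒ T₂ = 733 K, P₂ = 207 kPa.
W = 0 (no volume change).
ΔU = nCvΔT = 3.73×36.1×(733−282) = 60800 J.
Q = ΔU = 60800 J.
Net over both steps: W = 13300 J, Q = 74100 J, ΔU = 60800 J.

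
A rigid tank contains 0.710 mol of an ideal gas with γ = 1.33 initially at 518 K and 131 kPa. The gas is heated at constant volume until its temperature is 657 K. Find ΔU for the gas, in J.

V₁ = nRT₁/P₁ = 0.710×8.314×518/131 = 23.3 L.
Isochoric: V stays 23.3 L; P/T = const ⇒ T₂ = 657 K, P₂ = 166 kPa.
For an ideal gas ΔU = nCvΔT with Cv = R/(γ−1) = 25.2 J/(mol·K).
ΔU = 0.710×25.2×(657−518) = 2490 J.

2490 J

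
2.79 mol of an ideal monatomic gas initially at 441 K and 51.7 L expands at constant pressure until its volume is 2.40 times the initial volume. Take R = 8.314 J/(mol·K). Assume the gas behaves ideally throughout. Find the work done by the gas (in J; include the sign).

P₁ = nRT₁/V₁ = 2.79×8.314×441/51.7 = 198 kPa.
Isobaric: P stays 198 kPa; V/T = const ⇒ T₂ = 1060 K, V₂ = 124 L.
W = PΔV = 198×(124−51.7) kPa·L = 14300 J.

14300 J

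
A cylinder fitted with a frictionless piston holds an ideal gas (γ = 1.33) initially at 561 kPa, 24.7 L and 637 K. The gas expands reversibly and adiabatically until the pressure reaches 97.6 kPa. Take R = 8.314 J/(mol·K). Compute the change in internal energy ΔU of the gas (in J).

-14800 J

n = P₁V₁/(RT₁) = 561×24.7/(8.314×637) = 2.62 mol.
Adiabatic: T₂/T₁ = (P₂/P₁)^((γ−1)/γ) ⇒ T₂ = 637×(0.174)^0.248 = 413 K; V₂ = 92.0 L.
For an ideal gas ΔU = nCvΔT with Cv = R/(γ−1) = 25.2 J/(mol·K).
ΔU = 2.62×25.2×(413−637) = -14800 J.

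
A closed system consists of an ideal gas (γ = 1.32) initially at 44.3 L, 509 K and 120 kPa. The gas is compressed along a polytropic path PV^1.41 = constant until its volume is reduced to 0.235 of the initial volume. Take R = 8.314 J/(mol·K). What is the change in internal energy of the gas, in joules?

13500 J

n = P₁V₁/(RT₁) = 120×44.3/(8.314×509) = 1.26 mol.
Polytropic n=1.41: T₂ = T₁(V₁/V₂)^(n−1) = 509×(4.26)^0.41 = 922 K; P₂ = P₁(V₁/V₂)^n = 925 kPa.
For an ideal gas ΔU = nCvΔT with Cv = R/(γ−1) = 26.0 J/(mol·K).
ΔU = 1.26×26.0×(922−509) = 13500 J.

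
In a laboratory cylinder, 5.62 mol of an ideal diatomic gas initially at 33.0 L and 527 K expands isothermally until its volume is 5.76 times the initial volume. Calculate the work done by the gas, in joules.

P₁ = nRT₁/V₁ = 5.62×8.314×527/33.0 = 746 kPa.
Isothermal: T stays 527 K; PV = const ⇒ V₂ = 190 L, P₂ = 130 kPa.
W = nRT ln(V₂/V₁) = 5.62×8.314×527×ln(5.76) = 43100 J.

43100 J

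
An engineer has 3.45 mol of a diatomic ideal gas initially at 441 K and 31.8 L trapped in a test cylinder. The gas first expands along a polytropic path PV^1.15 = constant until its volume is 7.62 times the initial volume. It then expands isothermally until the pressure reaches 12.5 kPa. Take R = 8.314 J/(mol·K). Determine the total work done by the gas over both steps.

P₁ = nRT₁/V₁ = 3.45×8.314×441/31.8 = 398 kPa.
Step 1 — Polytropic n=1.15: T₂ = T₁(V₁/V₂)^(n−1) = 441×(0.131)^0.15 = 325 K; P₂ = P₁(V₁/V₂)^n = 38.5 kPa.
W = (P₁V₁−P₂V₂)/(n−1) = (398×31.8−38.5×242)/0.15 = 22100 J.
ΔU = nCvΔT = 3.45×20.8×(325−441) = -8300 J.
Q = ΔU + W = 13800 J.
State after step 1: P = 38.5 kPa, V = 242 L, T = 325 K.
Step 2 — Isothermal: T stays 325 K; PV = const ⇒ V₂ = 746 L, P₂ = 12.5 kPa.
ΔU = 0 (ideal gas, T constant).
W = nRT ln(V₂/V₁) = 3.45×8.314×325×ln(3.08) = 10500 J.
Q = ΔU + W = 10500 J.
Net over both steps: W = 32600 J, Q = 24300 J, ΔU = -8300 J.

32600 J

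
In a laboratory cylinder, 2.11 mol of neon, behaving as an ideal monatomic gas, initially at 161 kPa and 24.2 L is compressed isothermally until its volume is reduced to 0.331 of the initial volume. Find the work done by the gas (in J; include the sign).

-4310 J

T₁ = P₁V₁/(nR) = 161×24.2/(2.11×8.314) = 222 K.
Isothermal: T stays 222 K; PV = const ⇒ V₂ = 8.01 L, P₂ = 486 kPa.
W = nRT ln(V₂/V₁) = 2.11×8.314×222×ln(0.331) = -4310 J.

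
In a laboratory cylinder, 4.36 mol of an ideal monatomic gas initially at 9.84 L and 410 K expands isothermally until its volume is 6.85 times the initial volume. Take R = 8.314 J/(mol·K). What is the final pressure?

P₁ = nRT₁/V₁ = 4.36×8.314×410/9.84 = 1510 kPa.
Isothermal: T stays 410 K; PV = const ⇒ V₂ = 67.4 L, P₂ = 220 kPa.

220 kPa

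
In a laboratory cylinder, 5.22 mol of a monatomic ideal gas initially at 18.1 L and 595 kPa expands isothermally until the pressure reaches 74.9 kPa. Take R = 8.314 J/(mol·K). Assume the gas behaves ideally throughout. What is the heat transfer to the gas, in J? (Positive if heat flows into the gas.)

T₁ = P₁V₁/(nR) = 595×18.1/(5.22×8.314) = 248 K.
Isothermal: T stays 248 K; PV = const ⇒ V₂ = 144 L, P₂ = 74.9 kPa.
ΔU = 0 (ideal gas, T constant).
W = nRT ln(V₂/V₁) = 5.22×8.314×248×ln(7.94) = 22300 J.
Q = ΔU + W = 22300 J.

22300 J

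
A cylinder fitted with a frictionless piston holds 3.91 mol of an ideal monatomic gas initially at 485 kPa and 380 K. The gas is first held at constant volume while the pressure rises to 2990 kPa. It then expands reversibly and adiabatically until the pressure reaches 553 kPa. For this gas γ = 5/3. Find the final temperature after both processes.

V₁ = nRT₁/P₁ = 3.91×8.314×380/485 = 25.5 L.
Step 1 — Isochoric: V stays 25.5 L; P/T = const ⇒ T₂ = 2340 K, P₂ = 2990 kPa.
W = 0 (no volume change).
ΔU = nCvΔT = 3.91×12.5×(2340−380) = 95700 J.
Q = ΔU = 95700 J.
State after step 1: P = 2990 kPa, V = 25.5 L, T = 2340 K.
Step 2 — Adiabatic: T₂/T₁ = (P₂/P₁)^((γ−1)/γ) ⇒ T₂ = 2340×(0.185)^0.400 = 1190 K; V₂ = 70.1 L.
ΔU = nCvΔT = 3.91×12.5×(1190−2340) = -56100 J.
Q = 0 for an adiabatic process, so W = −ΔU = 56100 J.
Net over both steps: W = 56100 J, Q = 95700 J, ΔU = 39600 J.

1190 K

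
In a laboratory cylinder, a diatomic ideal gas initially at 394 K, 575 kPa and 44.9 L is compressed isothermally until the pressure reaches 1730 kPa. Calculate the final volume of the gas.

14.9 L

Isothermal: T stays 394 K; PV = const ⇒ V₂ = 14.9 L, P₂ = 1730 kPa.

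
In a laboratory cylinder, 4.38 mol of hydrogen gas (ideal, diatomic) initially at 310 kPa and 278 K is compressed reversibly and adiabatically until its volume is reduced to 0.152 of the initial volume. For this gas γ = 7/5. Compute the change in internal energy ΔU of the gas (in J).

28500 J

V₁ = nRT₁/P₁ = 4.38×8.314×278/310 = 32.7 L.
Adiabatic: TV^(γ−1) = const ⇒ T₂ = 278×(6.58)^0.400 = 591 K; PV^γ = const ⇒ P₂ = 4330 kPa.
For an ideal gas ΔU = nCvΔT with Cv = (5/2)R = 20.8 J/(mol·K).
ΔU = 4.38×20.8×(591−278) = 28500 J.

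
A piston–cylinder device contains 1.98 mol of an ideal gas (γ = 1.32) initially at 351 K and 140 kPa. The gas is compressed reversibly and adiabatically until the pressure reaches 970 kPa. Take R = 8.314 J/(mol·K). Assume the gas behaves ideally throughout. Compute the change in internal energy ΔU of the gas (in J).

10800 J

V₁ = nRT₁/P₁ = 1.98×8.314×351/140 = 41.3 L.
Adiabatic: T₂/T₁ = (P₂/P₁)^((γ−1)/γ) ⇒ T₂ = 351×(6.93)^0.242 = 561 K; V₂ = 9.52 L.
For an ideal gas ΔU = nCvΔT with Cv = R/(γ−1) = 26.0 J/(mol·K).
ΔU = 1.98×26.0×(561−351) = 10800 J.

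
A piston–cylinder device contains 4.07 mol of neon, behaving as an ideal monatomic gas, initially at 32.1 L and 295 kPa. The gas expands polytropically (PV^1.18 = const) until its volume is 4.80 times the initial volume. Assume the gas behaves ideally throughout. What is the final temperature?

211 K

T₁ = P₁V₁/(nR) = 295×32.1/(4.07×8.314) = 280 K.
Polytropic n=1.18: T₂ = T₁(V₁/V₂)^(n−1) = 280×(0.208)^0.18 = 211 K; P₂ = P₁(V₁/V₂)^n = 46.3 kPa.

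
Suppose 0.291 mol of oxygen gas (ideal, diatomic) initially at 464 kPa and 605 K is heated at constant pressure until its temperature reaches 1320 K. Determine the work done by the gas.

V₁ = nRT₁/P₁ = 0.291×8.314×605/464 = 3.15 L.
Isobaric: P stays 464 kPa; V/T = const ⇒ T₂ = 1320 K, V₂ = 6.88 L.
W = PΔV = 464×(6.88−3.15) kPa·L = 1730 J.

1730 J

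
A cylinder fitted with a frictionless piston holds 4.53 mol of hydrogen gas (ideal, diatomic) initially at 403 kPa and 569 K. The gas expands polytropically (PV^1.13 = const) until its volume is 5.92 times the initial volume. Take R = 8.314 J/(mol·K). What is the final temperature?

V₁ = nRT₁/P₁ = 4.53×8.314×569/403 = 53.2 L.
Polytropic n=1.13: T₂ = T₁(V₁/V₂)^(n−1) = 569×(0.169)^0.13 = 452 K; P₂ = P₁(V₁/V₂)^n = 54.0 kPa.

452 K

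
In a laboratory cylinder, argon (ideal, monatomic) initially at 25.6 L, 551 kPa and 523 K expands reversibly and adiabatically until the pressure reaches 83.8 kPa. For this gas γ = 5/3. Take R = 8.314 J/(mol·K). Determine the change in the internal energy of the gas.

-11200 J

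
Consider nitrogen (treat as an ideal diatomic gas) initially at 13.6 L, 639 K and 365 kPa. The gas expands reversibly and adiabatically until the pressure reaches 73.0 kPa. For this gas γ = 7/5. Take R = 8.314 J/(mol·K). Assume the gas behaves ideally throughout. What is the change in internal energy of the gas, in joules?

-4570 J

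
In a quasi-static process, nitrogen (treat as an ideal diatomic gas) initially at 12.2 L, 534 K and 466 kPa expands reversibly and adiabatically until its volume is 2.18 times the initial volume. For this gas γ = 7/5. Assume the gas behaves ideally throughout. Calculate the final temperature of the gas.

391 K

Adiabatic: TV^(γ−1) = const ⇒ T₂ = 534×(0.459)^0.400 = 391 K; PV^γ = const ⇒ P₂ = 157 kPa.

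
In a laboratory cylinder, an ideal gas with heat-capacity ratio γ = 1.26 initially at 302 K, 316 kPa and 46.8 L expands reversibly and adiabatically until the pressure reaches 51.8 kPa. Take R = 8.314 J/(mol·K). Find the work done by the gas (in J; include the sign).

n = P₁V₁/(RT₁) = 316×46.8/(8.314×302) = 5.89 mol.
Adiabatic: T₂/T₁ = (P₂/P₁)^((γ−1)/γ) ⇒ T₂ = 302×(0.164)^0.206 = 208 K; V₂ = 197 L.
ΔU = nCvΔT = 5.89×32.0×(208−302) = -17700 J.
Q = 0 for an adiabatic process, so W = −ΔU = 17700 J.

17700 J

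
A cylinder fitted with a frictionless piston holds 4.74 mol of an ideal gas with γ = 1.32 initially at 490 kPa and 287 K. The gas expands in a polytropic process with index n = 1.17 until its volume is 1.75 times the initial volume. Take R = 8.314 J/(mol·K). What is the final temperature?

261 K

V₁ = nRT₁/P₁ = 4.74×8.314×287/490 = 23.1 L.
Polytropic n=1.17: T₂ = T₁(V₁/V₂)^(n−1) = 287×(0.571)^0.17 = 261 K; P₂ = P₁(V₁/V₂)^n = 255 kPa.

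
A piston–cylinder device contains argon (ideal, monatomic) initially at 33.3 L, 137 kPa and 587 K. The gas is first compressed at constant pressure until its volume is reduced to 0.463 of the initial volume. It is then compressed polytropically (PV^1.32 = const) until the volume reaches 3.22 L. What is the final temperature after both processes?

449 K

n = P₁V₁/(RT₁) = 137×33.3/(8.314×587) = 0.935 mol.
Step 1 — Isobaric: P stays 137 kPa; V/T = const ⇒ T₂ = 272 K, V₂ = 15.4 L.
W = PΔV = 137×(15.4−33.3) kPa·L = -2450 J.
ΔU = nCvΔT = 0.935×12.5×(272−587) = -3670 J.
Q = ΔU + W = nCpΔT = -6120 J.
State after step 1: P = 137 kPa, V = 15.4 L, T = 272 K.
Step 2 — Polytropic n=1.32: T₂ = T₁(V₁/V₂)^(n−1) = 272×(4.79)^0.32 = 449 K; P₂ = P₁(V₁/V₂)^n = 1080 kPa.
W = (P₁V₁−P₂V₂)/(n−1) = (137×15.4−1080×3.22)/0.32 = -4290 J.
ΔU = nCvΔT = 0.935×12.5×(449−272) = 2060 J.
Q = ΔU + W = -2230 J.
Net over both steps: W = -6740 J, Q = -8360 J, ΔU = -1610 J.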